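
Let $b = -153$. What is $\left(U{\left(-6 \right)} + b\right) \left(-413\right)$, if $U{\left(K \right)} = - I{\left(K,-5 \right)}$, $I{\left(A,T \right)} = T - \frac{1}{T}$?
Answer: $\frac{306033}{5} \approx 61207.0$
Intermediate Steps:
$U{\left(K \right)} = \frac{24}{5}$ ($U{\left(K \right)} = - (-5 - \frac{1}{-5}) = - (-5 - - \frac{1}{5}) = - (-5 + \frac{1}{5}) = \left(-1\right) \left(- \frac{24}{5}\right) = \frac{24}{5}$)
$\left(U{\left(-6 \right)} + b\right) \left(-413\right) = \left(\frac{24}{5} - 153\right) \left(-413\right) = \left(- \frac{741}{5}\right) \left(-413\right) = \frac{306033}{5}$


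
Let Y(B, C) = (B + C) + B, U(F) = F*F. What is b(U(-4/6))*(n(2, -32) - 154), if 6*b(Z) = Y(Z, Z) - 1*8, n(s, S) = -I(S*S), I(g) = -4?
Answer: 500/3 ≈ 166.67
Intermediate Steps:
U(F) = F²
Y(B, C) = C + 2*B
n(s, S) = 4 (n(s, S) = -1*(-4) = 4)
b(Z) = -4/3 + Z/2 (b(Z) = ((Z + 2*Z) - 1*8)/6 = (3*Z - 8)/6 = (-8 + 3*Z)/6 = -4/3 + Z/2)
b(U(-4/6))*(n(2, -32) - 154) = (-4/3 + (-4/6)²/2)*(4 - 154) = (-4/3 + (-4*⅙)²/2)*(-150) = (-4/3 + (-⅔)²/2)*(-150) = (-4/3 + (½)*(4/9))*(-150) = (-4/3 + 2/9)*(-150) = -10/9*(-150) = 500/3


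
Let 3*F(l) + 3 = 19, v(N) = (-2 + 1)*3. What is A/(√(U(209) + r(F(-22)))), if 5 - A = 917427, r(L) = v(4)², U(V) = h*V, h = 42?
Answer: -917422*√8787/8787 ≈ -9787.0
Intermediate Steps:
v(N) = -3 (v(N) = -1*3 = -3)
F(l) = 16/3 (F(l) = -1 + (⅓)*19 = -1 + 19/3 = 16/3)
U(V) = 42*V
r(L) = 9 (r(L) = (-3)² = 9)
A = -917422 (A = 5 - 1*917427 = 5 - 917427 = -917422)
A/(√(U(209) + r(F(-22)))) = -917422/√(42*209 + 9) = -917422/√(8778 + 9) = -917422*√8787/8787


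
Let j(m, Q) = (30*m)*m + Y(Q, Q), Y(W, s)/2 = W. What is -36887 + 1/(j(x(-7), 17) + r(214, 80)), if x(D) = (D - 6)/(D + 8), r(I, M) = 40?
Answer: -189746727/5144 ≈ -36887.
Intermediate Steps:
Y(W, s) = 2*W
x(D) = (-6 + D)/(8 + D)
j(m, Q) = 2*Q + 30*m² (j(m, Q) = (30*m)*m + 2*Q = 30*m² + 2*Q = 2*Q + 30*m²)
-36887 + 1/(j(x(-7), 17) + r(214, 80)) = -36887 + 1/((2*17 + 30*((-6 - 7)/(8 - 7))²) + 40) = -36887 + 1/((34 + 30*(-13/1)²) + 40) = -36887 + 1/((34 + 30*(1*(-13))²) + 40) = -36887 + 1/((34 + 30*(-13)²) + 40) = -36887 + 1/((34 + 30*169) + 40) = -36887 + 1/((34 + 5070) + 40) = -36887 + 1/(5104 + 40) = -36887 + 1/5144 = -189746727/5144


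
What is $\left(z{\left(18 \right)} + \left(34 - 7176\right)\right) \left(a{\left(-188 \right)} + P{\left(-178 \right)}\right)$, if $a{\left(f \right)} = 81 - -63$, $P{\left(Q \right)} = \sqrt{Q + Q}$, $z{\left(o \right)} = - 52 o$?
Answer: $-1163232 - 16156 i \sqrt{89} \approx -1.1632 \cdot 10^{6} - 1.5242 \cdot 10^{5} i$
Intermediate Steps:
$P{\left(Q \right)} = \sqrt{2} \sqrt{Q}$ ($P{\left(Q \right)} = \sqrt{2 Q} = \sqrt{2} \sqrt{Q}$)
$a{\left(f \right)} = 144$ ($a{\left(f \right)} = 81 + 63 = 144$)
$\left(z{\left(18 \right)} + \left(34 - 7176\right)\right) \left(a{\left(-188 \right)} + P{\left(-178 \right)}\right) = \left(\left(-52\right) 18 + \left(34 - 7176\right)\right) \left(144 + \sqrt{2} \sqrt{-178}\right) = \left(-936 + \left(34 - 7176\right)\right) \left(144 + \sqrt{2} i \sqrt{178}\right) = \left(-936 - 7142\right) \left(144 + 2 i \sqrt{89}\right) = - 8078 \left(144 + 2 i \sqrt{89}\right) = -1163232 - 16156 i \sqrt{89}$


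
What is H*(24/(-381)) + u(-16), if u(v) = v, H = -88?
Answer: -1328/127 ≈ -10.457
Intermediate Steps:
H*(24/(-381)) + u(-16) = -2112/(-381) - 16 = -2112*(-1)/381 - 16 = -88*(-8/127) - 16 = 704/127 - 16 = -1328/127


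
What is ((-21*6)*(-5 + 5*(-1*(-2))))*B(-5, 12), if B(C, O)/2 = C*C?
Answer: -31500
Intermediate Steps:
B(C, O) = 2*C**2 (B(C, O) = 2*(C*C) = 2*C**2)
((-21*6)*(-5 + 5*(-1*(-2))))*B(-5, 12) = ((-21*6)*(-5 + 5*(-1*(-2))))*(2*(-5)**2) = (-126*(-5 + 5*2))*(2*25) = -126*(-5 + 10)*50 = -126*5*50 = -630*50 = -31500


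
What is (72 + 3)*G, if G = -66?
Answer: -4950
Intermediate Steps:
(72 + 3)*G = (72 + 3)*(-66) = 75*(-66) = -4950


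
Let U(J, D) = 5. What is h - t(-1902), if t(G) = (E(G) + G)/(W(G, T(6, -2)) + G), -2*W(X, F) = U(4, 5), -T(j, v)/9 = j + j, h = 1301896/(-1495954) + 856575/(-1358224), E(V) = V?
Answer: -13537205285986327/3869640471638032 ≈ -3.4983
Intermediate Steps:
h = -1524831595127/1015920312848 (h = 1301896*(-1/1495954) + 856575*(-1/1358224) = -650948/747977 - 856575/1358224 = -1524831595127/1015920312848 ≈ -1.5009)
T(j, v) = -18*j (T(j, v) = -9*(j + j) = -18*j)
W(X, F) = -5/2 (W(X, F) = -1/2*5 = -5/2)
t(G) = 2*G/(-5/2 + G) (t(G) = (G + G)/(-5/2 + G) = (2*G)/(-5/2 + G) = 2*G/(-5/2 + G))
h - t(-1902) = -1524831595127/1015920312848 - 4*(-1902)/(-5 + 2*(-1902)) = -1524831595127/1015920312848 - 4*(-1902)/(-5 - 3804) = -1524831595127/1015920312848 - 4*(-1902)/(-3809) = -1524831595127/1015920312848 - 4*(-1902)*(-1)/3809 = -1524831595127/1015920312848 - 1*7608/3809 = -1524831595127/1015920312848 - 7608/3809 = -13537205285986327/3869640471638032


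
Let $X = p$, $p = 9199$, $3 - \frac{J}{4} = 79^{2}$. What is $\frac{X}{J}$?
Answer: $- \frac{9199}{24952} \approx -0.36867$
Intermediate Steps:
$J = -24952$ ($J = 12 - 4 \cdot 79^{2} = 12 - 24964 = -24952$)
$X = 9199$
$\frac{X}{J} = \frac{9199}{-24952} = 9199 \left(- \frac{1}{24952}\right) = - \frac{9199}{24952}$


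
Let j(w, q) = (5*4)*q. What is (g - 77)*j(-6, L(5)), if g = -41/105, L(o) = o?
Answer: -162520/21 ≈ -7739.0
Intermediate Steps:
j(w, q) = 20*q
g = -41/105 (g = -41*1/105 = -41/105 ≈ -0.39048)
(g - 77)*j(-6, L(5)) = (-41/105 - 77)*(20*5) = -8126/105*100 = -162520/21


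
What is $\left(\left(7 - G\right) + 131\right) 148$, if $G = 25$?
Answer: $16724$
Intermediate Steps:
$\left(\left(7 - G\right) + 131\right) 148 = \left(\left(7 - 25\right) + 131\right) 148 = \left(-18 + 131\right) 148 = 113 \cdot 148 = 16724$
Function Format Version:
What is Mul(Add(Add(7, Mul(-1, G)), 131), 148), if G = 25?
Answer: 16724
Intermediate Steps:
Mul(Add(Add(7, Mul(-1, G)), 131), 148) = Mul(Add(Add(7, Mul(-1, 25)), 131), 148) = Mul(Add(Add(7, -25), 131), 148) = Mul(Add(-18, 131), 148) = Mul(113, 148) = 16724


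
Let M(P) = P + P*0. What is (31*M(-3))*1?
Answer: -93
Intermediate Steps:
M(P) = P (M(P) = P + 0 = P)
(31*M(-3))*1 = (31*(-3))*1 = -93*1 = -93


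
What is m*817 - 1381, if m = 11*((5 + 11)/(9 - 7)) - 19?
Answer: 54992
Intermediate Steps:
m = 69 (m = 11*(16/2) - 19 = 11*(16*(½)) - 19 = 11*8 - 19 = 88 - 19 = 69)
m*817 - 1381 = 69*817 - 1381 = 56373 - 1381 = 54992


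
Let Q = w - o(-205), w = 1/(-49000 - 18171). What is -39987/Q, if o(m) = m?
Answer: -99480251/510002 ≈ -195.06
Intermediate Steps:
w = -1/67171 (w = 1/(-67171) = -1/67171 ≈ -1.4887e-5)
Q = 13770054/67171 (Q = -1/67171 - 1*(-205) = -1/67171 + 205 = 13770054/67171 ≈ 205.00)
-39987/Q = -39987/13770054/67171 = -39987*67171/13770054 = -99480251/510002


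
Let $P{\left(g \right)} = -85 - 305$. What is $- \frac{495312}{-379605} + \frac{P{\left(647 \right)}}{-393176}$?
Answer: $\frac{32482139477}{24875262580} \approx 1.3058$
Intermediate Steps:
$P{\left(g \right)} = -390$ ($P{\left(g \right)} = -85 - 305 = -390$)
$- \frac{495312}{-379605} + \frac{P{\left(647 \right)}}{-393176} = - \frac{495312}{-379605} - \frac{390}{-393176} = \left(-495312\right) \left(- \frac{1}{379605}\right) - - \frac{195}{196588} = \frac{165104}{126535} + \frac{195}{196588} = \frac{32482139477}{24875262580}$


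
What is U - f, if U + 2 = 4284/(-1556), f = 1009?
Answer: -394350/389 ≈ -1013.8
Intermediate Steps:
U = -1849/389 (U = -2 + 4284/(-1556) = -2 + 4284*(-1/1556) = -2 - 1071/389 = -1849/389 ≈ -4.7532)
U - f = -1849/389 - 1*1009 = -1849/389 - 1009 = -394350/389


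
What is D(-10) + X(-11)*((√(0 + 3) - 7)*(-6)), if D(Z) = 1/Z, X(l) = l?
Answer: -4621/10 + 66*√3 ≈ -347.78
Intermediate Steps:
D(-10) + X(-11)*((√(0 + 3) - 7)*(-6)) = 1/(-10) - 11*(√(0 + 3) - 7)*(-6) = -⅒ - 11*(√3 - 7)*(-6) = -⅒ - 11*(-7 + √3)*(-6) = -⅒ - 11*(42 - 6*√3) = -⅒ + (-462 + 66*√3) = -4621/10 + 66*√3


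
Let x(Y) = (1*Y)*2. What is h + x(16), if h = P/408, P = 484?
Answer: 3385/102 ≈ 33.186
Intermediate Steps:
x(Y) = 2*Y (x(Y) = Y*2 = 2*Y)
h = 121/102 (h = 484/408 = 484*(1/408) = 121/102 ≈ 1.1863)
h + x(16) = 121/102 + 2*16 = 121/102 + 32 = 3385/102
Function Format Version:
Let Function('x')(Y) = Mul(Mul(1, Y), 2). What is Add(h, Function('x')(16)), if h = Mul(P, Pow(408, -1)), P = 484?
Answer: Rational(3385, 102) ≈ 33.186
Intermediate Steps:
Function('x')(Y) = Mul(2, Y) (Function('x')(Y) = Mul(Y, 2) = Mul(2, Y))
h = Rational(121, 102) (h = Mul(484, Pow(408, -1)) = Mul(484, Rational(1, 408)) = Rational(121, 102) ≈ 1.1863)
Add(h, Function('x')(16)) = Add(Rational(121, 102), Mul(2, 16)) = Add(Rational(121, 102), 32) = Rational(3385, 102)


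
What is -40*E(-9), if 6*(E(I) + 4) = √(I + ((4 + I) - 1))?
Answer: 160 - 20*I*√15/3 ≈ 160.0 - 25.82*I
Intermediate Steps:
E(I) = -4 + √(3 + 2*I)/6 (E(I) = -4 + √(I + ((4 + I) - 1))/6 = -4 + √(I + (3 + I))/6 = -4 + √(3 + 2*I)/6)
-40*E(-9) = -40*(-4 + √(3 + 2*(-9))/6) = -40*(-4 + √(3 - 18)/6) = -40*(-4 + √(-15)/6) = -40*(-4 + (I*√15)/6) = -40*(-4 + I*√15/6) = 160 - 20*I*√15/3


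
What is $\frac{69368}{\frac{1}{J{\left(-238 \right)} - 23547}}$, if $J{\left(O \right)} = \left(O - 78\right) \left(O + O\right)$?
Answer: $8800648792$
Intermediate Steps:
$J{\left(O \right)} = 2 O \left(-78 + O\right)$ ($J{\left(O \right)} = \left(-78 + O\right) 2 O = 2 O \left(-78 + O\right)$)
$\frac{69368}{\frac{1}{J{\left(-238 \right)} - 23547}} = \frac{69368}{\frac{1}{2 \left(-238\right) \left(-78 - 238\right) - 23547}} = \frac{69368}{\frac{1}{2 \left(-238\right) \left(-316\right) - 23547}} = \frac{69368}{\frac{1}{150416 - 23547}} = \frac{69368}{\frac{1}{126869}} = 69368 \frac{1}{\frac{1}{126869}} = 69368 \cdot 126869 = 8800648792$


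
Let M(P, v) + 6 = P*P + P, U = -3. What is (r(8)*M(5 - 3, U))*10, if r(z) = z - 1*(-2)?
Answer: 0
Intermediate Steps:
r(z) = 2 + z (r(z) = z + 2 = 2 + z)
M(P, v) = -6 + P + P² (M(P, v) = -6 + (P*P + P) = -6 + (P² + P) = -6 + (P + P²) = -6 + P + P²)
(r(8)*M(5 - 3, U))*10 = ((2 + 8)*(-6 + (5 - 3) + (5 - 3)²))*10 = (10*(-6 + 2 + 2²))*10 = (10*(-6 + 2 + 4))*10 = (10*0)*10 = 0*10 = 0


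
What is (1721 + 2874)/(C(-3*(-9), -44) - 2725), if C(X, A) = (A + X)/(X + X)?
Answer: -248130/147167 ≈ -1.6860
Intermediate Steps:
C(X, A) = (A + X)/(2*X) (C(X, A) = (A + X)/((2*X)) = (A + X)*(1/(2*X)) = (A + X)/(2*X))
(1721 + 2874)/(C(-3*(-9), -44) - 2725) = (1721 + 2874)/((-44 - 3*(-9))/(2*((-3*(-9)))) - 2725) = 4595/((1/2)*(-44 + 27)/27 - 2725) = 4595/((1/2)*(1/27)*(-17) - 2725) = 4595/(-17/54 - 2725) = 4595/(-147167/54) = 4595*(-54/147167) = -248130/147167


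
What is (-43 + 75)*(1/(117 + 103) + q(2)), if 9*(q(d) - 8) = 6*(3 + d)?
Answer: 59864/165 ≈ 362.81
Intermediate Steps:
q(d) = 10 + 2*d/3 (q(d) = 8 + (6*(3 + d))/9 = 8 + (18 + 6*d)/9 = 8 + (2 + 2*d/3) = 10 + 2*d/3)
(-43 + 75)*(1/(117 + 103) + q(2)) = (-43 + 75)*(1/(117 + 103) + (10 + (⅔)*2)) = 32*(1/220 + (10 + 4/3)) = 32*(1/220 + 34/3) = 32*(7483/660) = 59864/165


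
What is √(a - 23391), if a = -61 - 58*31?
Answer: 5*I*√1010 ≈ 158.9*I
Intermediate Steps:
a = -1859 (a = -61 - 1798 = -1859)
√(a - 23391) = √(-1859 - 23391) = √(-25250) = 5*I*√1010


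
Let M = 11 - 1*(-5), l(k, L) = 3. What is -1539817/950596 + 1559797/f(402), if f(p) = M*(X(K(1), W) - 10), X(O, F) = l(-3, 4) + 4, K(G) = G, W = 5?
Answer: -370702675057/11407152 ≈ -32497.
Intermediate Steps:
X(O, F) = 7 (X(O, F) = 3 + 4 = 7)
M = 16 (M = 11 + 5 = 16)
f(p) = -48 (f(p) = 16*(7 - 10) = 16*(-3) = -48)
-1539817/950596 + 1559797/f(402) = -1539817/950596 + 1559797/(-48) = -1539817*1/950596 + 1559797*(-1/48) = -1539817/950596 - 1559797/48 = -370702675057/11407152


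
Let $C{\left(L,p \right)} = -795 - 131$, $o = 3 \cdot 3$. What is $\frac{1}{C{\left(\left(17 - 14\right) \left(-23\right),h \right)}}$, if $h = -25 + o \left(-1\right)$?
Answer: $- \frac{1}{926} \approx -0.0010799$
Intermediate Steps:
$o = 9$
$h = -34$ ($h = -25 + 9 \left(-1\right) = -25 - 9 = -34$)
$C{\left(L,p \right)} = -926$
$\frac{1}{C{\left(\left(17 - 14\right) \left(-23\right),h \right)}} = \frac{1}{-926} = - \frac{1}{926}$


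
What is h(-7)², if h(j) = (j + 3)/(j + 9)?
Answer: 4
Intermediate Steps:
h(j) = (3 + j)/(9 + j)
h(-7)² = ((3 - 7)/(9 - 7))² = (-4/2)² = ((½)*(-4))² = (-2)² = 4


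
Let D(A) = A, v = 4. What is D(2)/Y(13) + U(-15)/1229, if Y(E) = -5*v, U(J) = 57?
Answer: -659/12290 ≈ -0.053621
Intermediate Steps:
Y(E) = -20 (Y(E) = -5*4 = -20)
D(2)/Y(13) + U(-15)/1229 = 2/(-20) + 57/1229 = 2*(-1/20) + 57*(1/1229) = -⅒ + 57/1229 = -659/12290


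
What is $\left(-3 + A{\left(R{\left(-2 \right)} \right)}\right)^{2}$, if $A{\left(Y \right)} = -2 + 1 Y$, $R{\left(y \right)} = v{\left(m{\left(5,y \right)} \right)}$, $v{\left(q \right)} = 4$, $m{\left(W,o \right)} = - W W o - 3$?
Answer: $1$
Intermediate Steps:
$m{\left(W,o \right)} = -3 - o W^{2}$ ($m{\left(W,o \right)} = - W^{2} o - 3 = - o W^{2} - 3 = -3 - o W^{2}$)
$R{\left(y \right)} = 4$
$A{\left(Y \right)} = -2 + Y$
$\left(-3 + A{\left(R{\left(-2 \right)} \right)}\right)^{2} = \left(-3 + \left(-2 + 4\right)\right)^{2} = \left(-3 + 2\right)^{2} = \left(-1\right)^{2} = 1$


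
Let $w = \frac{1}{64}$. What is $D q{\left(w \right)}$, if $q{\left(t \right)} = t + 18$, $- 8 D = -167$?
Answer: $\frac{192551}{512} \approx 376.08$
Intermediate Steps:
$D = \frac{167}{8}$ ($D = \left(- \frac{1}{8}\right) \left(-167\right) = \frac{167}{8} \approx 20.875$)
$w = \frac{1}{64} \approx 0.015625$
$q{\left(t \right)} = 18 + t$
$D q{\left(w \right)} = \frac{167 \left(18 + \frac{1}{64}\right)}{8} = \frac{167}{8} \cdot \frac{1153}{64} = \frac{192551}{512}$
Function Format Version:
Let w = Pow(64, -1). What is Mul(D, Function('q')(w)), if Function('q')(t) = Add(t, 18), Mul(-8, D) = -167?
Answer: Rational(192551, 512) ≈ 376.08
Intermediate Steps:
D = Rational(167, 8) (D = Mul(Rational(-1, 8), -167) = Rational(167, 8) ≈ 20.875)
w = Rational(1, 64) ≈ 0.015625
Function('q')(t) = Add(18, t)
Mul(D, Function('q')(w)) = Mul(Rational(167, 8), Add(18, Rational(1, 64))) = Mul(Rational(167, 8), Rational(1153, 64)) = Rational(192551, 512)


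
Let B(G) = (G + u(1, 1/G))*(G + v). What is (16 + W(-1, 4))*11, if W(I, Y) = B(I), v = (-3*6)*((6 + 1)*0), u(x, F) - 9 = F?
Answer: 99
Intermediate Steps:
u(x, F) = 9 + F
v = 0 (v = -126*0 = -18*0 = 0)
B(G) = G*(9 + G + 1/G) (B(G) = (G + (9 + 1/G))*(G + 0) = (9 + G + 1/G)*G = G*(9 + G + 1/G))
W(I, Y) = 1 + I**2 + 9*I
(16 + W(-1, 4))*11 = (16 + (1 + (-1)**2 + 9*(-1)))*11 = (16 + (1 + 1 - 9))*11 = (16 - 7)*11 = 9*11 = 99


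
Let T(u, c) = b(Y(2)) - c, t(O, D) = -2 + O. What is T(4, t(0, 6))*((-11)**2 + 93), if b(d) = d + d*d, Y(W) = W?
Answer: 1712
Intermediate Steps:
b(d) = d + d**2
T(u, c) = 6 - c (T(u, c) = 2*(1 + 2) - c = 2*3 - c = 6 - c)
T(4, t(0, 6))*((-11)**2 + 93) = (6 - (-2 + 0))*((-11)**2 + 93) = (6 - 1*(-2))*(121 + 93) = (6 + 2)*214 = 8*214 = 1712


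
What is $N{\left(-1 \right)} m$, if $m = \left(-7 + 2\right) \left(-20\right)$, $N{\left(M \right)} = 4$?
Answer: $400$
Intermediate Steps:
$m = 100$ ($m = \left(-5\right) \left(-20\right) = 100$)
$N{\left(-1 \right)} m = 4 \cdot 100 = 400$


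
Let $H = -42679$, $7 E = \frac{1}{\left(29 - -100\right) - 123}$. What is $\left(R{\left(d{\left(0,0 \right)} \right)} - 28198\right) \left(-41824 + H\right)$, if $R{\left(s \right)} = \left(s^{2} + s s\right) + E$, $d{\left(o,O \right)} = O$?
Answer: $\frac{100078170445}{42} \approx 2.3828 \cdot 10^{9}$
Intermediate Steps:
$E = \frac{1}{42}$ ($E = \frac{1}{7 \left(\left(29 - -100\right) - 123\right)} = \frac{1}{7 \left(\left(29 + 100\right) - 123\right)} = \frac{1}{7 \left(129 - 123\right)} = \frac{1}{7 \cdot 6} = \frac{1}{7} \cdot \frac{1}{6} = \frac{1}{42} \approx 0.02381$)
$R{\left(s \right)} = \frac{1}{42} + 2 s^{2}$ ($R{\left(s \right)} = \left(s^{2} + s s\right) + \frac{1}{42} = \left(s^{2} + s^{2}\right) + \frac{1}{42} = 2 s^{2} + \frac{1}{42} = \frac{1}{42} + 2 s^{2}$)
$\left(R{\left(d{\left(0,0 \right)} \right)} - 28198\right) \left(-41824 + H\right) = \left(\left(\frac{1}{42} + 2 \cdot 0^{2}\right) - 28198\right) \left(-41824 - 42679\right) = \left(\left(\frac{1}{42} + 2 \cdot 0\right) - 28198\right) \left(-84503\right) = \left(\left(\frac{1}{42} + 0\right) - 28198\right) \left(-84503\right) = \left(\frac{1}{42} - 28198\right) \left(-84503\right) = \left(- \frac{1184315}{42}\right) \left(-84503\right) = \frac{100078170445}{42}$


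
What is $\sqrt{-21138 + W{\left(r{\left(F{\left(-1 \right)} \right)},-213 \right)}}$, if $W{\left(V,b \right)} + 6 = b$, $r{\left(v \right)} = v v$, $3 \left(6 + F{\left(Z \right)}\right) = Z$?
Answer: $3 i \sqrt{2373} \approx 146.14 i$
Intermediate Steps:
$F{\left(Z \right)} = -6 + \frac{Z}{3}$
$r{\left(v \right)} = v^{2}$
$W{\left(V,b \right)} = -6 + b$
$\sqrt{-21138 + W{\left(r{\left(F{\left(-1 \right)} \right)},-213 \right)}} = \sqrt{-21138 - 219} = \sqrt{-21357} = 3 i \sqrt{2373}$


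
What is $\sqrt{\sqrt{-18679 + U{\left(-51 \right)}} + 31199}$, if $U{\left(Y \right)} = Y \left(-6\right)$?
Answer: $\sqrt{31199 + i \sqrt{18373}} \approx 176.63 + 0.3837 i$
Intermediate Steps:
$U{\left(Y \right)} = - 6 Y$
$\sqrt{\sqrt{-18679 + U{\left(-51 \right)}} + 31199} = \sqrt{\sqrt{-18679 - -306} + 31199} = \sqrt{\sqrt{-18679 + 306} + 31199} = \sqrt{\sqrt{-18373} + 31199} = \sqrt{i \sqrt{18373} + 31199} = \sqrt{31199 + i \sqrt{18373}}$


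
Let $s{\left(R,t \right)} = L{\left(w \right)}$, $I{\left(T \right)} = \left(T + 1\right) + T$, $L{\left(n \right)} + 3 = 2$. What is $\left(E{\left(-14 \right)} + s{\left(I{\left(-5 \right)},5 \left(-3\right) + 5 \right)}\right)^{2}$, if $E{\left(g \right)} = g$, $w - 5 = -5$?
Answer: $225$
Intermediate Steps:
$w = 0$ ($w = 5 - 5 = 0$)
$L{\left(n \right)} = -1$ ($L{\left(n \right)} = -3 + 2 = -1$)
$I{\left(T \right)} = 1 + 2 T$ ($I{\left(T \right)} = \left(1 + T\right) + T = 1 + 2 T$)
$s{\left(R,t \right)} = -1$
$\left(E{\left(-14 \right)} + s{\left(I{\left(-5 \right)},5 \left(-3\right) + 5 \right)}\right)^{2} = \left(-14 - 1\right)^{2} = \left(-15\right)^{2} = 225$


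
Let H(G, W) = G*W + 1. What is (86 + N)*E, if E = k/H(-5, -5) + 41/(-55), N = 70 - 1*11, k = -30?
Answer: -39382/143 ≈ -275.40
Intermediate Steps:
H(G, W) = 1 + G*W
N = 59 (N = 70 - 11 = 59)
E = -1358/715 (E = -30/(1 - 5*(-5)) + 41/(-55) = -30/(1 + 25) + 41*(-1/55) = -30/26 - 41/55 = -30*1/26 - 41/55 = -15/13 - 41/55 = -1358/715 ≈ -1.8993)
(86 + N)*E = (86 + 59)*(-1358/715) = 145*(-1358/715) = -39382/143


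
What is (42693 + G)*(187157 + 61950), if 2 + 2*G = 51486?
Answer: 17047637545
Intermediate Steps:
G = 25742 (G = -1 + (½)*51486 = -1 + 25743 = 25742)
(42693 + G)*(187157 + 61950) = (42693 + 25742)*(187157 + 61950) = 68435*249107 = 17047637545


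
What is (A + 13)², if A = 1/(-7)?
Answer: 8100/49 ≈ 165.31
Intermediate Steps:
A = -⅐ ≈ -0.14286
(A + 13)² = (-⅐ + 13)² = (90/7)² = 8100/49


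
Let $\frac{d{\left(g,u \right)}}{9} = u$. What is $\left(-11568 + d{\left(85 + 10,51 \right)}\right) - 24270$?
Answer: $-35379$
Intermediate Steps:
$d{\left(g,u \right)} = 9 u$
$\left(-11568 + d{\left(85 + 10,51 \right)}\right) - 24270 = \left(-11568 + 9 \cdot 51\right) - 24270 = \left(-11568 + 459\right) - 24270 = -11109 - 24270 = -35379$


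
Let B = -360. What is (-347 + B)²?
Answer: 499849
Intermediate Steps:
(-347 + B)² = (-347 - 360)² = (-707)² = 499849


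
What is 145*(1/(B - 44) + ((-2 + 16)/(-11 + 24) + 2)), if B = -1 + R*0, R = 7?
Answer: 51823/117 ≈ 442.93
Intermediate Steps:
B = -1 (B = -1 + 7*0 = -1 + 0 = -1)
145*(1/(B - 44) + ((-2 + 16)/(-11 + 24) + 2)) = 145*(1/(-1 - 44) + ((-2 + 16)/(-11 + 24) + 2)) = 145*(1/(-45) + (14/13 + 2)) = 145*(-1/45 + (14*(1/13) + 2)) = 145*(-1/45 + (14/13 + 2)) = 145*(-1/45 + 40/13) = 145*(1787/585) = 51823/117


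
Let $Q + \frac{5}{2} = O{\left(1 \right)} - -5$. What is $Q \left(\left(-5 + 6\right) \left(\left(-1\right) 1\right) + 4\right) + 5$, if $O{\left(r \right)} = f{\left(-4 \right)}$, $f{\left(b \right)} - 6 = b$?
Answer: $\frac{37}{2} \approx 18.5$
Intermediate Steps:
$f{\left(b \right)} = 6 + b$
$O{\left(r \right)} = 2$ ($O{\left(r \right)} = 6 - 4 = 2$)
$Q = \frac{9}{2}$ ($Q = - \frac{5}{2} + \left(2 - -5\right) = - \frac{5}{2} + \left(2 + 5\right) = - \frac{5}{2} + 7 = \frac{9}{2} \approx 4.5$)
$Q \left(\left(-5 + 6\right) \left(\left(-1\right) 1\right) + 4\right) + 5 = \frac{9 \left(\left(-5 + 6\right) \left(\left(-1\right) 1\right) + 4\right)}{2} + 5 = \frac{9 \left(1 \left(-1\right) + 4\right)}{2} + 5 = \frac{9 \left(-1 + 4\right)}{2} + 5 = \frac{9}{2} \cdot 3 + 5 = \frac{27}{2} + 5 = \frac{37}{2}$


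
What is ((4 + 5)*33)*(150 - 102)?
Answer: 14256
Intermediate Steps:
((4 + 5)*33)*(150 - 102) = (9*33)*48 = 297*48 = 14256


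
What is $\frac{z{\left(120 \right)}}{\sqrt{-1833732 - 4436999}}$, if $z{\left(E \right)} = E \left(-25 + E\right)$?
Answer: $- \frac{11400 i \sqrt{6270731}}{6270731} \approx - 4.5525 i$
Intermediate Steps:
$\frac{z{\left(120 \right)}}{\sqrt{-1833732 - 4436999}} = \frac{120 \left(-25 + 120\right)}{\sqrt{-1833732 - 4436999}} = \frac{120 \cdot 95}{\sqrt{-6270731}} = \frac{11400}{i \sqrt{6270731}} = 11400 \left(- \frac{i \sqrt{6270731}}{6270731}\right) = - \frac{11400 i \sqrt{6270731}}{6270731}$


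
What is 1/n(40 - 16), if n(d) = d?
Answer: 1/24 ≈ 0.041667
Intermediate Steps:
1/n(40 - 16) = 1/(40 - 16) = 1/24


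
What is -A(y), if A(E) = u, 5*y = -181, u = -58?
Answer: 58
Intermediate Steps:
y = -181/5 (y = (1/5)*(-181) = -181/5 ≈ -36.200)
A(E) = -58
-A(y) = -1*(-58) = 58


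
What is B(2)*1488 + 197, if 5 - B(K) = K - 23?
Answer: 38885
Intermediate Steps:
B(K) = 28 - K (B(K) = 5 - (K - 23) = 5 - (-23 + K) = 5 + (23 - K) = 28 - K)
B(2)*1488 + 197 = (28 - 1*2)*1488 + 197 = (28 - 2)*1488 + 197 = 26*1488 + 197 = 38688 + 197 = 38885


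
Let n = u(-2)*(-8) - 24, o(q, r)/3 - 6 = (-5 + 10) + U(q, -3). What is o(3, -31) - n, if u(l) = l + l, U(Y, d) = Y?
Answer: 34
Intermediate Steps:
u(l) = 2*l
o(q, r) = 33 + 3*q (o(q, r) = 18 + 3*((-5 + 10) + q) = 18 + 3*(5 + q) = 18 + (15 + 3*q) = 33 + 3*q)
n = 8 (n = (2*(-2))*(-8) - 24 = -4*(-8) - 24 = 32 - 24 = 8)
o(3, -31) - n = (33 + 3*3) - 1*8 = (33 + 9) - 8 = 42 - 8 = 34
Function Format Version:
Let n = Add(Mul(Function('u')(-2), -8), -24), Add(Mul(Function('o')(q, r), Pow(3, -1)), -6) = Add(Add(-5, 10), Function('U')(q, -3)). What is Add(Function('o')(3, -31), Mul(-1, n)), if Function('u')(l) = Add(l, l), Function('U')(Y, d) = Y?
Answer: 34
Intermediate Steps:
Function('u')(l) = Mul(2, l)
Function('o')(q, r) = Add(33, Mul(3, q)) (Function('o')(q, r) = Add(18, Mul(3, Add(Add(-5, 10), q))) = Add(18, Mul(3, Add(5, q))) = Add(18, Add(15, Mul(3, q))) = Add(33, Mul(3, q)))
n = 8 (n = Add(Mul(Mul(2, -2), -8), -24) = Add(Mul(-4, -8), -24) = Add(32, -24) = 8)
Add(Function('o')(3, -31), Mul(-1, n)) = Add(Add(33, Mul(3, 3)), Mul(-1, 8)) = Add(Add(33, 9), -8) = Add(42, -8) = 34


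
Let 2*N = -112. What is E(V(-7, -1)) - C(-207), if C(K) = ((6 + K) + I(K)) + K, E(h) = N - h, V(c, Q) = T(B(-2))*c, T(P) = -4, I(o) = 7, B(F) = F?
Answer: 317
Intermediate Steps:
N = -56 (N = (1/2)*(-112) = -56)
V(c, Q) = -4*c
E(h) = -56 - h
C(K) = 13 + 2*K (C(K) = ((6 + K) + 7) + K = (13 + K) + K = 13 + 2*K)
E(V(-7, -1)) - C(-207) = (-56 - (-4)*(-7)) - (13 + 2*(-207)) = (-56 - 1*28) - (13 - 414) = (-56 - 28) - 1*(-401) = -84 + 401 = 317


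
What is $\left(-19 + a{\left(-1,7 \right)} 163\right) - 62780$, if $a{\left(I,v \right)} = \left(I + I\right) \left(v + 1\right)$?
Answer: $-65407$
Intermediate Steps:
$a{\left(I,v \right)} = 2 I \left(1 + v\right)$
$\left(-19 + a{\left(-1,7 \right)} 163\right) - 62780 = \left(-19 + 2 \left(-1\right) \left(1 + 7\right) 163\right) - 62780 = \left(-19 + 2 \left(-1\right) 8 \cdot 163\right) - 62780 = \left(-19 - 2608\right) - 62780 = -2627 - 62780 = -65407$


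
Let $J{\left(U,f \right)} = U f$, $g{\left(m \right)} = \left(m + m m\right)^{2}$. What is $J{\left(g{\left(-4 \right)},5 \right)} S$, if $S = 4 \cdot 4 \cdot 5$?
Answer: $57600$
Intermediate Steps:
$g{\left(m \right)} = \left(m + m^{2}\right)^{2}$
$S = 80$ ($S = 16 \cdot 5 = 80$)
$J{\left(g{\left(-4 \right)},5 \right)} S = \left(-4\right)^{2} \left(1 - 4\right)^{2} \cdot 5 \cdot 80 = 16 \left(-3\right)^{2} \cdot 5 \cdot 80 = 16 \cdot 9 \cdot 5 \cdot 80 = 144 \cdot 5 \cdot 80 = 720 \cdot 80 = 57600$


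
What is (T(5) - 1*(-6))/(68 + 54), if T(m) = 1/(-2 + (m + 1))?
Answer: 25/488 ≈ 0.051229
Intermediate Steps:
T(m) = 1/(-1 + m) (T(m) = 1/(-2 + (1 + m)) = 1/(-1 + m))
(T(5) - 1*(-6))/(68 + 54) = (1/(-1 + 5) - 1*(-6))/(68 + 54) = (1/4 + 6)/122 = (¼ + 6)/122 = (1/122)*(25/4) = 25/488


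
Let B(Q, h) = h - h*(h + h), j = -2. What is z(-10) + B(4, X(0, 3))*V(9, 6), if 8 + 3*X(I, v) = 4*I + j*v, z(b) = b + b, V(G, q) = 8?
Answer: -3652/9 ≈ -405.78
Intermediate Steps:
z(b) = 2*b
X(I, v) = -8/3 - 2*v/3 + 4*I/3 (X(I, v) = -8/3 + (4*I - 2*v)/3 = -8/3 + (-2*v + 4*I)/3 = -8/3 + (-2*v/3 + 4*I/3) = -8/3 - 2*v/3 + 4*I/3)
B(Q, h) = h - 2*h² (B(Q, h) = h - h*2*h = h - 2*h²)
z(-10) + B(4, X(0, 3))*V(9, 6) = 2*(-10) + ((-8/3 - ⅔*3 + (4/3)*0)*(1 - 2*(-8/3 - ⅔*3 + (4/3)*0)))*8 = -20 + ((-8/3 - 2 + 0)*(1 - 2*(-8/3 - 2 + 0)))*8 = -20 - 14*(1 - 2*(-14/3))/3*8 = -20 - 14*(1 + 28/3)/3*8 = -20 - 14/3*31/3*8 = -20 - 434/9*8 = -20 - 3472/9 = -3652/9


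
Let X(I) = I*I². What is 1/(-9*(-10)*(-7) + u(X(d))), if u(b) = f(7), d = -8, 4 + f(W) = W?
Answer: -1/627 ≈ -0.0015949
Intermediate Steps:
f(W) = -4 + W
X(I) = I³
u(b) = 3 (u(b) = -4 + 7 = 3)
1/(-9*(-10)*(-7) + u(X(d))) = 1/(-9*(-10)*(-7) + 3) = 1/(90*(-7) + 3) = 1/(-630 + 3) = 1/(-627) = -1/627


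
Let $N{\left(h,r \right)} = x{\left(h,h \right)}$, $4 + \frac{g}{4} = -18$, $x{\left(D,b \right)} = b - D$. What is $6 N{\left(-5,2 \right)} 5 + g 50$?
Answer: $-4400$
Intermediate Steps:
$g = -88$ ($g = -16 + 4 \left(-18\right) = -16 - 72 = -88$)
$N{\left(h,r \right)} = 0$ ($N{\left(h,r \right)} = h - h = 0$)
$6 N{\left(-5,2 \right)} 5 + g 50 = 6 \cdot 0 \cdot 5 - 4400 = 0 \cdot 5 - 4400 = 0 - 4400 = -4400$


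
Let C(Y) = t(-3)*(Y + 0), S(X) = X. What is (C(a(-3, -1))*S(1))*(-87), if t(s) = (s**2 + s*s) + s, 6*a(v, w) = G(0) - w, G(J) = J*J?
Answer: -435/2 ≈ -217.50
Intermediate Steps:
G(J) = J**2
a(v, w) = -w/6 (a(v, w) = (0**2 - w)/6 = (0 - w)/6 = (-w)/6 = -w/6)
t(s) = s + 2*s**2 (t(s) = (s**2 + s**2) + s = 2*s**2 + s = s + 2*s**2)
C(Y) = 15*Y (C(Y) = (-3*(1 + 2*(-3)))*(Y + 0) = (-3*(1 - 6))*Y = (-3*(-5))*Y = 15*Y)
(C(a(-3, -1))*S(1))*(-87) = ((15*(-1/6*(-1)))*1)*(-87) = ((15*(1/6))*1)*(-87) = ((5/2)*1)*(-87) = (5/2)*(-87) = -435/2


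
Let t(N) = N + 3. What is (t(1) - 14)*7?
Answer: -70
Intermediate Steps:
t(N) = 3 + N
(t(1) - 14)*7 = ((3 + 1) - 14)*7 = (4 - 14)*7 = -10*7 = -70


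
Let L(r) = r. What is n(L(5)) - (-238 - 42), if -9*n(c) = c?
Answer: 2515/9 ≈ 279.44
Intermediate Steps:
n(c) = -c/9
n(L(5)) - (-238 - 42) = -⅑*5 - (-238 - 42) = -5/9 - 1*(-280) = -5/9 + 280 = 2515/9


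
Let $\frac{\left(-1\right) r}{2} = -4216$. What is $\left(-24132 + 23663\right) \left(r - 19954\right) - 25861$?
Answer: $5377957$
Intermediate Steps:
$r = 8432$ ($r = \left(-2\right) \left(-4216\right) = 8432$)
$\left(-24132 + 23663\right) \left(r - 19954\right) - 25861 = \left(-24132 + 23663\right) \left(8432 - 19954\right) - 25861 = \left(-469\right) \left(-11522\right) - 25861 = 5403818 - 25861 = 5377957$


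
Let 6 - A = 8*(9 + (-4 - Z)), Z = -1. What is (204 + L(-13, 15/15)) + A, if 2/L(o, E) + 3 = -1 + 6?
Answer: 163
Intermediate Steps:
L(o, E) = 1 (L(o, E) = 2/(-3 + (-1 + 6)) = 2/(-3 + 5) = 2/2 = 2*(½) = 1)
A = -42 (A = 6 - 8*(9 + (-4 - 1*(-1))) = 6 - 8*(9 + (-4 + 1)) = 6 - 8*(9 - 3) = 6 - 8*6 = 6 - 1*48 = 6 - 48 = -42)
(204 + L(-13, 15/15)) + A = (204 + 1) - 42 = 205 - 42 = 163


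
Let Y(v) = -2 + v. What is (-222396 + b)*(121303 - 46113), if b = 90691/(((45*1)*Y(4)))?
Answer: -149815691531/9 ≈ -1.6646e+10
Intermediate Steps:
b = 90691/90 (b = 90691/(((45*1)*(-2 + 4))) = 90691/((45*2)) = 90691/90 ≈ 1007.7)
(-222396 + b)*(121303 - 46113) = (-222396 + 90691/90)*(121303 - 46113) = -19924949/90*75190 = -149815691531/9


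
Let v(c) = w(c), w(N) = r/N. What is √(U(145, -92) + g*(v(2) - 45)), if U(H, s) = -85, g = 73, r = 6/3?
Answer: I*√3297 ≈ 57.419*I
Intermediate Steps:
r = 2 (r = 6*(⅓) = 2)
w(N) = 2/N
v(c) = 2/c
√(U(145, -92) + g*(v(2) - 45)) = √(-85 + 73*(2/2 - 45)) = √(-85 + 73*(2*(½) - 45)) = √(-85 + 73*(1 - 45)) = √(-85 + 73*(-44)) = √(-85 - 3212) = √(-3297) = I*√3297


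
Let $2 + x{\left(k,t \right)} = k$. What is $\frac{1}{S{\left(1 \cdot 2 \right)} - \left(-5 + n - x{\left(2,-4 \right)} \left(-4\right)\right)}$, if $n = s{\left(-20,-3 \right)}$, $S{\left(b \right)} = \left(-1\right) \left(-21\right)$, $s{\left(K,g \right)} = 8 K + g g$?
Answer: $\frac{1}{177} \approx 0.0056497$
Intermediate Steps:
$x{\left(k,t \right)} = -2 + k$
$s{\left(K,g \right)} = g^{2} + 8 K$ ($s{\left(K,g \right)} = 8 K + g^{2} = g^{2} + 8 K$)
$S{\left(b \right)} = 21$
$n = -151$ ($n = \left(-3\right)^{2} + 8 \left(-20\right) = 9 - 160 = -151$)
$\frac{1}{S{\left(1 \cdot 2 \right)} - \left(-5 + n - x{\left(2,-4 \right)} \left(-4\right)\right)} = \frac{1}{21 + \left(\left(5 + \left(-2 + 2\right) \left(-4\right)\right) - -151\right)} = \frac{1}{21 + \left(\left(5 + 0 \left(-4\right)\right) + 151\right)} = \frac{1}{21 + \left(\left(5 + 0\right) + 151\right)} = \frac{1}{21 + \left(5 + 151\right)} = \frac{1}{21 + 156} = \frac{1}{177}$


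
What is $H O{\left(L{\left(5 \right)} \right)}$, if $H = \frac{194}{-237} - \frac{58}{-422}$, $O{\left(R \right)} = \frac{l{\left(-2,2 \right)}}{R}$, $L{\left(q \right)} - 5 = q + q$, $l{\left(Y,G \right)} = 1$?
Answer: $- \frac{34061}{750105} \approx -0.045408$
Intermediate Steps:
$L{\left(q \right)} = 5 + 2 q$ ($L{\left(q \right)} = 5 + \left(q + q\right) = 5 + 2 q$)
$O{\left(R \right)} = \frac{1}{R}$ ($O{\left(R \right)} = 1 \frac{1}{R} = \frac{1}{R}$)
$H = - \frac{34061}{50007}$ ($H = 194 \left(- \frac{1}{237}\right) - - \frac{29}{211} = - \frac{194}{237} + \frac{29}{211} = - \frac{34061}{50007} \approx -0.68112$)
$H O{\left(L{\left(5 \right)} \right)} = - \frac{34061}{50007 \left(5 + 2 \cdot 5\right)} = - \frac{34061}{50007 \left(5 + 10\right)} = - \frac{34061}{50007 \cdot 15} = \left(- \frac{34061}{50007}\right) \frac{1}{15} = - \frac{34061}{750105}$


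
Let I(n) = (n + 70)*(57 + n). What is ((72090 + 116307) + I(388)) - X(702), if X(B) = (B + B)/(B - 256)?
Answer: 87461459/223 ≈ 3.9220e+5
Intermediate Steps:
I(n) = (57 + n)*(70 + n) (I(n) = (70 + n)*(57 + n) = (57 + n)*(70 + n))
X(B) = 2*B/(-256 + B) (X(B) = (2*B)/(-256 + B) = 2*B/(-256 + B))
((72090 + 116307) + I(388)) - X(702) = ((72090 + 116307) + (3990 + 388**2 + 127*388)) - 2*702/(-256 + 702) = (188397 + (3990 + 150544 + 49276)) - 2*702/446 = (188397 + 203810) - 2*702/446 = 392207 - 1*702/223 = 392207 - 702/223 = 87461459/223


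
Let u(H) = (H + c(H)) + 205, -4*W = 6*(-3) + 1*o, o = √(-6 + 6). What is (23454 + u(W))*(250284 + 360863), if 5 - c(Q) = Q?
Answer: 14462182608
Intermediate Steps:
c(Q) = 5 - Q
o = 0 (o = √0 = 0)
W = 9/2 (W = -(6*(-3) + 1*0)/4 = -(-18 + 0)/4 = -¼*(-18) = 9/2 ≈ 4.5000)
u(H) = 210 (u(H) = (H + (5 - H)) + 205 = 5 + 205 = 210)
(23454 + u(W))*(250284 + 360863) = (23454 + 210)*(250284 + 360863) = 23664*611147 = 14462182608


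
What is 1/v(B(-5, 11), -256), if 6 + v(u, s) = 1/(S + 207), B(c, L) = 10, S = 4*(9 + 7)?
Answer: -271/1625 ≈ -0.16677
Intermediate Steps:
S = 64 (S = 4*16 = 64)
v(u, s) = -1625/271 (v(u, s) = -6 + 1/(64 + 207) = -6 + 1/271 = -1625/271)
1/v(B(-5, 11), -256) = 1/(-1625/271) = -271/1625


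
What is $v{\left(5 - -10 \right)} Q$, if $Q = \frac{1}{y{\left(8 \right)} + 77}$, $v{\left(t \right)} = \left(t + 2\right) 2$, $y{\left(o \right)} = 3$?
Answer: $\frac{17}{40} \approx 0.425$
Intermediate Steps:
$v{\left(t \right)} = 4 + 2 t$ ($v{\left(t \right)} = \left(2 + t\right) 2 = 4 + 2 t$)
$Q = \frac{1}{80}$ ($Q = \frac{1}{3 + 77} = \frac{1}{80} \approx 0.0125$)
$v{\left(5 - -10 \right)} Q = \left(4 + 2 \left(5 - -10\right)\right) \frac{1}{80} = \left(4 + 2 \left(5 + 10\right)\right) \frac{1}{80} = \left(4 + 2 \cdot 15\right) \frac{1}{80} = \left(4 + 30\right) \frac{1}{80} = 34 \cdot \frac{1}{80} = \frac{17}{40}$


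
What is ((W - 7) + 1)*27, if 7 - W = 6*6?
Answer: -945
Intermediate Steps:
W = -29 (W = 7 - 6*6 = 7 - 1*36 = 7 - 36 = -29)
((W - 7) + 1)*27 = ((-29 - 7) + 1)*27 = (-36 + 1)*27 = -35*27 = -945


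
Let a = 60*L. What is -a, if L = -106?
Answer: 6360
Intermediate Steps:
a = -6360 (a = 60*(-106) = -6360)
-a = -1*(-6360) = 6360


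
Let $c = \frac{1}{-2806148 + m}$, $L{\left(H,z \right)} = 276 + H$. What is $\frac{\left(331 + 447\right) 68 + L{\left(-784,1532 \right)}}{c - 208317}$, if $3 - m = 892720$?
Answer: $- \frac{96902865270}{385268230103} \approx -0.25152$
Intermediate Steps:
$m = -892717$ ($m = 3 - 892720 = -892717$)
$c = - \frac{1}{3698865}$ ($c = \frac{1}{-2806148 - 892717} = \frac{1}{-3698865} = - \frac{1}{3698865} \approx -2.7035 \cdot 10^{-7}$)
$\frac{\left(331 + 447\right) 68 + L{\left(-784,1532 \right)}}{c - 208317} = \frac{\left(331 + 447\right) 68 + \left(276 - 784\right)}{- \frac{1}{3698865} - 208317} = \frac{778 \cdot 68 - 508}{- \frac{770536460206}{3698865}} = \left(52904 - 508\right) \left(- \frac{3698865}{770536460206}\right) = 52396 \left(- \frac{3698865}{770536460206}\right) = - \frac{96902865270}{385268230103}$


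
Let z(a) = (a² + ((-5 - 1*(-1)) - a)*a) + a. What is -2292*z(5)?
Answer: 34380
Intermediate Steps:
z(a) = a + a² + a*(-4 - a) (z(a) = (a² + ((-5 + 1) - a)*a) + a = (a² + (-4 - a)*a) + a = (a² + a*(-4 - a)) + a = a + a² + a*(-4 - a))
-2292*z(5) = -(-6876)*5 = -2292*(-15) = 34380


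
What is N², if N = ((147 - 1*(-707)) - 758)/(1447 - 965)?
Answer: 2304/58081 ≈ 0.039669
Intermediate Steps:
N = 48/241 (N = ((147 + 707) - 758)/482 = (854 - 758)*(1/482) = 96*(1/482) = 48/241 ≈ 0.19917)
N² = (48/241)² = 2304/58081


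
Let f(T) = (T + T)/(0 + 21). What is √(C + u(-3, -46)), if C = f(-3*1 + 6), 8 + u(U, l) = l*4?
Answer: I*√9394/7 ≈ 13.846*I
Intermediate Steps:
u(U, l) = -8 + 4*l (u(U, l) = -8 + l*4 = -8 + 4*l)
f(T) = 2*T/21 (f(T) = (2*T)/21 = (2*T)*(1/21) = 2*T/21)
C = 2/7 (C = 2*(-3*1 + 6)/21 = 2*(-3 + 6)/21 = (2/21)*3 = 2/7 ≈ 0.28571)
√(C + u(-3, -46)) = √(2/7 + (-8 + 4*(-46))) = √(2/7 + (-8 - 184)) = √(2/7 - 192) = √(-1342/7) = I*√9394/7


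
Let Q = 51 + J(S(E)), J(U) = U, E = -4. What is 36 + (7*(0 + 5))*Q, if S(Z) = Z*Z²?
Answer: -419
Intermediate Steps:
S(Z) = Z³
Q = -13 (Q = 51 + (-4)³ = 51 - 64 = -13)
36 + (7*(0 + 5))*Q = 36 + (7*(0 + 5))*(-13) = 36 + (7*5)*(-13) = 36 + 35*(-13) = 36 - 455 = -419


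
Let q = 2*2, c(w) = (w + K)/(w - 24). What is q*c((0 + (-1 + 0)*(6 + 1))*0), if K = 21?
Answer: -7/2 ≈ -3.5000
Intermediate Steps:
c(w) = (21 + w)/(-24 + w) (c(w) = (w + 21)/(w - 24) = (21 + w)/(-24 + w))
q = 4
q*c((0 + (-1 + 0)*(6 + 1))*0) = 4*((21 + (0 + (-1 + 0)*(6 + 1))*0)/(-24 + (0 + (-1 + 0)*(6 + 1))*0)) = 4*((21 + (0 - 1*7)*0)/(-24 + (0 - 1*7)*0)) = 4*((21 + (0 - 7)*0)/(-24 + (0 - 7)*0)) = 4*((21 - 7*0)/(-24 - 7*0)) = 4*((21 + 0)/(-24 + 0)) = 4*(21/(-24)) = 4*(-1/24*21) = 4*(-7/8) = -7/2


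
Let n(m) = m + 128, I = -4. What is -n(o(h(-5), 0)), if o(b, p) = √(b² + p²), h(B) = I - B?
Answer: -129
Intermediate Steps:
h(B) = -4 - B
n(m) = 128 + m
-n(o(h(-5), 0)) = -(128 + √((-4 - 1*(-5))² + 0²)) = -(128 + √((-4 + 5)² + 0)) = -(128 + √(1² + 0)) = -(128 + √(1 + 0)) = -(128 + √1) = -(128 + 1) = -1*129 = -129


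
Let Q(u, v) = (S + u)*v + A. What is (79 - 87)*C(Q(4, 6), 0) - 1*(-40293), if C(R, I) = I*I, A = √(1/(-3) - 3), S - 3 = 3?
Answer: 40293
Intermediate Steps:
S = 6 (S = 3 + 3 = 6)
A = I*√30/3 (A = √(-⅓ - 3) = √(-10/3) = I*√30/3 ≈ 1.8257*I)
Q(u, v) = v*(6 + u) + I*√30/3 (Q(u, v) = (6 + u)*v + I*√30/3 = v*(6 + u) + I*√30/3)
C(R, I) = I²
(79 - 87)*C(Q(4, 6), 0) - 1*(-40293) = (79 - 87)*0² - 1*(-40293) = -8*0 + 40293 = 0 + 40293 = 40293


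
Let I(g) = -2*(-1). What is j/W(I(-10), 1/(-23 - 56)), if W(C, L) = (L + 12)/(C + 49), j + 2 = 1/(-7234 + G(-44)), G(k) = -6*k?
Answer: -3304017/388270 ≈ -8.5096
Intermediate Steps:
j = -13941/6970 (j = -2 + 1/(-7234 - 6*(-44)) = -2 + 1/(-7234 + 264) = -2 + 1/(-6970) = -2 - 1/6970 = -13941/6970 ≈ -2.0001)
I(g) = 2
W(C, L) = (12 + L)/(49 + C)
j/W(I(-10), 1/(-23 - 56)) = -13941*(49 + 2)/(12 + 1/(-23 - 56))/6970 = -13941*51/(12 + 1/(-79))/6970 = -13941*51/(12 - 1/79)/6970 = -13941/(6970*((1/51)*(947/79))) = -13941/(6970*947/4029) = -13941/6970*4029/947 = -3304017/388270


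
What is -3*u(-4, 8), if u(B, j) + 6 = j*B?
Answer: 114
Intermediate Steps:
u(B, j) = -6 + B*j (u(B, j) = -6 + j*B = -6 + B*j)
-3*u(-4, 8) = -3*(-6 - 4*8) = -3*(-6 - 32) = -3*(-38) = 114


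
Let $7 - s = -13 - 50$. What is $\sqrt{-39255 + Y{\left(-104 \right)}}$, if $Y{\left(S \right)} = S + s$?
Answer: $i \sqrt{39289} \approx 198.21 i$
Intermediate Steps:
$s = 70$ ($s = 7 - \left(-13 - 50\right) = 7 - -63 = 7 + 63 = 70$)
$Y{\left(S \right)} = 70 + S$ ($Y{\left(S \right)} = S + 70 = 70 + S$)
$\sqrt{-39255 + Y{\left(-104 \right)}} = \sqrt{-39255 + \left(70 - 104\right)} = \sqrt{-39255 - 34} = \sqrt{-39289} = i \sqrt{39289}$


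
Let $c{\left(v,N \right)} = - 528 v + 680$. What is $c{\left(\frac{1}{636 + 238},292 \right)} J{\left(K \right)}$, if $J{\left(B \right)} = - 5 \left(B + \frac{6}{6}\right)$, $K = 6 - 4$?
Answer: $- \frac{4453440}{437} \approx -10191.0$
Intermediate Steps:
$K = 2$
$J{\left(B \right)} = -5 - 5 B$ ($J{\left(B \right)} = - 5 \left(B + 6 \cdot \frac{1}{6}\right) = - 5 \left(B + 1\right) = - 5 \left(1 + B\right) = -5 - 5 B$)
$c{\left(v,N \right)} = 680 - 528 v$
$c{\left(\frac{1}{636 + 238},292 \right)} J{\left(K \right)} = \left(680 - \frac{528}{636 + 238}\right) \left(-5 - 10\right) = \left(680 - \frac{528}{874}\right) \left(-5 - 10\right) = \left(680 - \frac{264}{437}\right) \left(-15\right) = \frac{296896}{437} \left(-15\right) = - \frac{4453440}{437}$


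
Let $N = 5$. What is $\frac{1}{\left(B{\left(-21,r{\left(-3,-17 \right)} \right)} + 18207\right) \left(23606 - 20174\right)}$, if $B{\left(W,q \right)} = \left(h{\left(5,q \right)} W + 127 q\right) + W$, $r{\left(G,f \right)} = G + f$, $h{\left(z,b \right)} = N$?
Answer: $\frac{1}{53336712} \approx 1.8749 \cdot 10^{-8}$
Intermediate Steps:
$h{\left(z,b \right)} = 5$
$B{\left(W,q \right)} = 6 W + 127 q$ ($B{\left(W,q \right)} = \left(5 W + 127 q\right) + W = 6 W + 127 q$)
$\frac{1}{\left(B{\left(-21,r{\left(-3,-17 \right)} \right)} + 18207\right) \left(23606 - 20174\right)} = \frac{1}{\left(\left(6 \left(-21\right) + 127 \left(-3 - 17\right)\right) + 18207\right) \left(23606 - 20174\right)} = \frac{1}{\left(\left(-126 + 127 \left(-20\right)\right) + 18207\right) \left(23606 - 20174\right)} = \frac{1}{\left(\left(-126 - 2540\right) + 18207\right) 3432} = \frac{1}{-2666 + 18207} \cdot \frac{1}{3432} = \frac{1}{15541} \cdot \frac{1}{3432} = \frac{1}{53336712}$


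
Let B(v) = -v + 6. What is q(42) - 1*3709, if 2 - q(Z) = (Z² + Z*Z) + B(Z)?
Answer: -7199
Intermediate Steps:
B(v) = 6 - v
q(Z) = -4 + Z - 2*Z² (q(Z) = 2 - ((Z² + Z*Z) + (6 - Z)) = 2 - ((Z² + Z²) + (6 - Z)) = 2 - (2*Z² + (6 - Z)) = 2 - (6 - Z + 2*Z²) = 2 + (-6 + Z - 2*Z²) = -4 + Z - 2*Z²)
q(42) - 1*3709 = (-4 + 42 - 2*42²) - 1*3709 = (-4 + 42 - 2*1764) - 3709 = (-4 + 42 - 3528) - 3709 = -3490 - 3709 = -7199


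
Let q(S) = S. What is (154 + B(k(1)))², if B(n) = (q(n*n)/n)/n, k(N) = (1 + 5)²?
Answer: 24025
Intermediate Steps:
k(N) = 36 (k(N) = 6² = 36)
B(n) = 1 (B(n) = ((n*n)/n)/n = (n²/n)/n = n/n = 1)
(154 + B(k(1)))² = (154 + 1)² = 155² = 24025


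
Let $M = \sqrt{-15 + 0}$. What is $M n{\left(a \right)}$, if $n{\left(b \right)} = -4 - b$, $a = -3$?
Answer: $- i \sqrt{15} \approx - 3.873 i$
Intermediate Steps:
$M = i \sqrt{15}$ ($M = \sqrt{-15} = i \sqrt{15} \approx 3.873 i$)
$M n{\left(a \right)} = i \sqrt{15} \left(-4 - -3\right) = i \sqrt{15} \left(-4 + 3\right) = i \sqrt{15} \left(-1\right) = - i \sqrt{15}$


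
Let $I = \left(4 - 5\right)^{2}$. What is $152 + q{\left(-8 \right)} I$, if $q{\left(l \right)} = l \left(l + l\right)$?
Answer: $280$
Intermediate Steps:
$q{\left(l \right)} = 2 l^{2}$ ($q{\left(l \right)} = l 2 l = 2 l^{2}$)
$I = 1$ ($I = \left(-1\right)^{2} = 1$)
$152 + q{\left(-8 \right)} I = 152 + 2 \left(-8\right)^{2} \cdot 1 = 152 + 2 \cdot 64 \cdot 1 = 152 + 128 \cdot 1 = 152 + 128 = 280$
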